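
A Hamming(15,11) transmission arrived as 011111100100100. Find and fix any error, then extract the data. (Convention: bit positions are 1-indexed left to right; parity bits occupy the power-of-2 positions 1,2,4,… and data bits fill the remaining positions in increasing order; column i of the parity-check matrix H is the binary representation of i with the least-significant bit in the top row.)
Syndrome s = H · r^T (mod 2), r = 011111100100100:
  s[0] = (101010101010101)·(011111100100100) mod 2 = 0+0+1+0+1+0+1+0+0+0+0+0+1+0+0 mod 2 = 0
  s[1] = (011001100110011)·(011111100100100) mod 2 = 0+1+1+0+0+1+1+0+0+1+0+0+0+0+0 mod 2 = 1
  s[2] = (000111100001111)·(011111100100100) mod 2 = 0+0+0+1+1+1+1+0+0+0+0+0+1+0+0 mod 2 = 1
  s[3] = (000000011111111)·(011111100100100) mod 2 = 0+0+0+0+0+0+0+0+0+1+0+0+1+0+0 mod 2 = 0
Syndrome = 0110
Column 6 of H equals this syndrome → error at bit 6 (1-indexed).
Flip bit 6: 011111100100100 → 011110100100100
Extract data bits at positions {3,5,6,7,9,10,11,12,13,14,15}: 11010100100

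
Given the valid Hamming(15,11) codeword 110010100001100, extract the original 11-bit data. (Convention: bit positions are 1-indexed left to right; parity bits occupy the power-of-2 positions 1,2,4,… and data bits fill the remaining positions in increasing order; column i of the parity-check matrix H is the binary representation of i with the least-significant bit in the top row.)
Parity bits occupy power-of-2 positions; data bits are at positions {3,5,6,7,9,10,11,12,13,14,15} (1-indexed).
Extract: c[3]=0 c[5]=1 c[6]=0 c[7]=1 c[9]=0 c[10]=0 c[11]=0 c[12]=1 c[13]=1 c[14]=0 c[15]=0
Data = 01010001100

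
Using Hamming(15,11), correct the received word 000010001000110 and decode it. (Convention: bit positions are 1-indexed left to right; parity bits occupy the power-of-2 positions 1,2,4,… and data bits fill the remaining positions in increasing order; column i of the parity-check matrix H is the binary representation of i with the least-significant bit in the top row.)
Syndrome s = H · r^T (mod 2), r = 000010001000110:
  s[0] = (101010101010101)·(000010001000110) mod 2 = 0+0+0+0+1+0+0+0+1+0+0+0+1+0+0 mod 2 = 1
  s[1] = (011001100110011)·(000010001000110) mod 2 = 0+0+0+0+0+0+0+0+0+0+0+0+0+1+0 mod 2 = 1
  s[2] = (000111100001111)·(000010001000110) mod 2 = 0+0+0+0+1+0+0+0+0+0+0+0+1+1+0 mod 2 = 1
  s[3] = (000000011111111)·(000010001000110) mod 2 = 0+0+0+0+0+0+0+0+1+0+0+0+1+1+0 mod 2 = 1
Syndrome = 1111
Column 15 of H equals this syndrome → error at bit 15 (1-indexed).
Flip bit 15: 000010001000110 → 000010001000111
Extract data bits at positions {3,5,6,7,9,10,11,12,13,14,15}: 01001000111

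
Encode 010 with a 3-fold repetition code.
Repeat each bit 3× and concatenate:
0→000  1→111  0→000
Codeword = 000111000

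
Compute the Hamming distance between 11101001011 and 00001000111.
XOR = 11100001100, count of 1s = 5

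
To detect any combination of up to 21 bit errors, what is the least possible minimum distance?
Detecting e errors requires d_min ≥ e + 1 = 21 + 1 = 22.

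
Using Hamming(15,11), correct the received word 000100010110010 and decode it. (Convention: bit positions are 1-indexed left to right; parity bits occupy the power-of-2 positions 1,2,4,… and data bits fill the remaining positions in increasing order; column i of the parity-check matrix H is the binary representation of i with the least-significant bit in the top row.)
Syndrome s = H · r^T (mod 2), r = 000100010110010:
  s[0] = (101010101010101)·(000100010110010) mod 2 = 0+0+0+0+0+0+0+0+0+0+1+0+0+0+0 mod 2 = 1
  s[1] = (011001100110011)·(000100010110010) mod 2 = 0+0+0+0+0+0+0+0+0+1+1+0+0+1+0 mod 2 = 1
  s[2] = (000111100001111)·(000100010110010) mod 2 = 0+0+0+1+0+0+0+0+0+0+0+0+0+1+0 mod 2 = 0
  s[3] = (000000011111111)·(000100010110010) mod 2 = 0+0+0+0+0+0+0+1+0+1+1+0+0+1+0 mod 2 = 0
Syndrome = 1100
Column 3 of H equals this syndrome → error at bit 3 (1-indexed).
Flip bit 3: 000100010110010 → 001100010110010
Extract data bits at positions {3,5,6,7,9,10,11,12,13,14,15}: 10000110010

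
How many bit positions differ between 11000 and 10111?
XOR = 01111, count of 1s = 4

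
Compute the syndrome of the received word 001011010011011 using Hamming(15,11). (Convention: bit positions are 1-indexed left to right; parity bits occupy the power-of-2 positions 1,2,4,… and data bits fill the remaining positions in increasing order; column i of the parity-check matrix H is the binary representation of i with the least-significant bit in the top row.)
Syndrome s = H · r^T (mod 2), r = 001011010011011:
  s[0] = (101010101010101)·(001011010011011) mod 2 = 0+0+1+0+1+0+0+0+0+0+1+0+0+0+1 mod 2 = 0
  s[1] = (011001100110011)·(001011010011011) mod 2 = 0+0+1+0+0+1+0+0+0+0+1+0+0+1+1 mod 2 = 1
  s[2] = (000111100001111)·(001011010011011) mod 2 = 0+0+0+0+1+1+0+0+0+0+0+1+0+1+1 mod 2 = 1
  s[3] = (000000011111111)·(001011010011011) mod 2 = 0+0+0+0+0+0+0+1+0+0+1+1+0+1+1 mod 2 = 1
Syndrome = 0111
Non-zero syndrome: error at position 14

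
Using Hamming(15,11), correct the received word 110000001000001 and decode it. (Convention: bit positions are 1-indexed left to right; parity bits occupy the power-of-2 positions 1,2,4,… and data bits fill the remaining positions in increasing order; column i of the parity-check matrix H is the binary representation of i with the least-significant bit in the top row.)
Syndrome s = H · r^T (mod 2), r = 110000001000001:
  s[0] = (101010101010101)·(110000001000001) mod 2 = 1+0+0+0+0+0+0+0+1+0+0+0+0+0+1 mod 2 = 1
  s[1] = (011001100110011)·(110000001000001) mod 2 = 0+1+0+0+0+0+0+0+0+0+0+0+0+0+1 mod 2 = 0
  s[2] = (000111100001111)·(110000001000001) mod 2 = 0+0+0+0+0+0+0+0+0+0+0+0+0+0+1 mod 2 = 1
  s[3] = (000000011111111)·(110000001000001) mod 2 = 0+0+0+0+0+0+0+0+1+0+0+0+0+0+1 mod 2 = 0
Syndrome = 1010
Column 5 of H equals this syndrome → error at bit 5 (1-indexed).
Flip bit 5: 110000001000001 → 110010001000001
Extract data bits at positions {3,5,6,7,9,10,11,12,13,14,15}: 01001000001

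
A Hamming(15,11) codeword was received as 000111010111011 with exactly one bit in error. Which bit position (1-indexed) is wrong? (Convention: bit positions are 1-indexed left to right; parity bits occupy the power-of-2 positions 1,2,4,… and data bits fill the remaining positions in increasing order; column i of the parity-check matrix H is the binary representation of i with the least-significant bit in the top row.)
Syndrome s = H · r^T (mod 2), r = 000111010111011:
  s[0] = (101010101010101)·(000111010111011) mod 2 = 0+0+0+0+1+0+0+0+0+0+1+0+0+0+1 mod 2 = 1
  s[1] = (011001100110011)·(000111010111011) mod 2 = 0+0+0+0+0+1+0+0+0+1+1+0+0+1+1 mod 2 = 1
  s[2] = (000111100001111)·(000111010111011) mod 2 = 0+0+0+1+1+1+0+0+0+0+0+1+0+1+1 mod 2 = 0
  s[3] = (000000011111111)·(000111010111011) mod 2 = 0+0+0+0+0+0+0+1+0+1+1+1+0+1+1 mod 2 = 0
Syndrome = 1100
Column i of H is the binary representation of i, so the syndrome is the binary index of the flipped bit.
Read s = 1100 with s[0] as LSB: 1·2^0 + 1·2^1 + 0·2^2 + 0·2^3 = 3.
Error is at bit position 3.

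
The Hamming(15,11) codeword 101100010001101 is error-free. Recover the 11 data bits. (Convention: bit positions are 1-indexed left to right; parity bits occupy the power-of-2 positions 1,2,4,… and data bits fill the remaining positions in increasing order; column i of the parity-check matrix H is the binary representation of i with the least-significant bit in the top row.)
Parity bits occupy power-of-2 positions; data bits are at positions {3,5,6,7,9,10,11,12,13,14,15} (1-indexed).
Extract: c[3]=1 c[5]=0 c[6]=0 c[7]=0 c[9]=0 c[10]=0 c[11]=0 c[12]=1 c[13]=1 c[14]=0 c[15]=1
Data = 10000001101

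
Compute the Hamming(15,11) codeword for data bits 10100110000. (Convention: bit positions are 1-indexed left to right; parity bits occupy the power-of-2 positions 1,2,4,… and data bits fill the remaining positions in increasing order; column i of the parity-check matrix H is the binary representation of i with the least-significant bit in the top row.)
Codeword c = d · G (mod 2), d = 10100110000:
  c[0] = d·G[:,0] = (10100110000)·(11011010101) mod 2 = 1+0+0+0+0+0+1+0+0+0+0 mod 2 = 0
  c[1] = d·G[:,1] = (10100110000)·(10110110011) mod 2 = 1+0+1+0+0+1+1+0+0+0+0 mod 2 = 0
  c[2] = d·G[:,2] = (10100110000)·(10000000000) mod 2 = 1+0+0+0+0+0+0+0+0+0+0 mod 2 = 1
  c[3] = d·G[:,3] = (10100110000)·(01110001111) mod 2 = 0+0+1+0+0+0+0+0+0+0+0 mod 2 = 1
  c[4] = d·G[:,4] = (10100110000)·(01000000000) mod 2 = 0+0+0+0+0+0+0+0+0+0+0 mod 2 = 0
  c[5] = d·G[:,5] = (10100110000)·(00100000000) mod 2 = 0+0+1+0+0+0+0+0+0+0+0 mod 2 = 1
  c[6] = d·G[:,6] = (10100110000)·(00010000000) mod 2 = 0+0+0+0+0+0+0+0+0+0+0 mod 2 = 0
  c[7] = d·G[:,7] = (10100110000)·(00001111111) mod 2 = 0+0+0+0+0+1+1+0+0+0+0 mod 2 = 0
  c[8] = d·G[:,8] = (10100110000)·(00001000000) mod 2 = 0+0+0+0+0+0+0+0+0+0+0 mod 2 = 0
  c[9] = d·G[:,9] = (10100110000)·(00000100000) mod 2 = 0+0+0+0+0+1+0+0+0+0+0 mod 2 = 1
  c[10] = d·G[:,10] = (10100110000)·(00000010000) mod 2 = 0+0+0+0+0+0+1+0+0+0+0 mod 2 = 1
  c[11] = d·G[:,11] = (10100110000)·(00000001000) mod 2 = 0+0+0+0+0+0+0+0+0+0+0 mod 2 = 0
  c[12] = d·G[:,12] = (10100110000)·(00000000100) mod 2 = 0+0+0+0+0+0+0+0+0+0+0 mod 2 = 0
  c[13] = d·G[:,13] = (10100110000)·(00000000010) mod 2 = 0+0+0+0+0+0+0+0+0+0+0 mod 2 = 0
  c[14] = d·G[:,14] = (10100110000)·(00000000001) mod 2 = 0+0+0+0+0+0+0+0+0+0+0 mod 2 = 0
Codeword = 001101000110000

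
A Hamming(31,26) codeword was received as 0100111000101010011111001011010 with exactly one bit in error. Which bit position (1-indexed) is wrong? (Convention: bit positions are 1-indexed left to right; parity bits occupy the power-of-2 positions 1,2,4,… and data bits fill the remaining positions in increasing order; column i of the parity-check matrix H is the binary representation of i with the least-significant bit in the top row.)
Syndrome s = H · r^T (mod 2), r = 0100111000101010011111001011010:
  s[0] = (1010101010101010101010101010101)·(0100111000101010011111001011010) mod 2 = 0+0+0+0+1+0+1+0+0+0+1+0+1+0+1+0+0+0+1+0+1+0+0+0+1+0+1+0+0+0+0 mod 2 = 1
  s[1] = (0110011001100110011001100110011)·(0100111000101010011111001011010) mod 2 = 0+1+0+0+0+1+1+0+0+0+1+0+0+0+1+0+0+1+1+0+0+1+0+0+0+0+1+0+0+1+0 mod 2 = 0
  s[2] = (0001111000011110000111100001111)·(0100111000101010011111001011010) mod 2 = 0+0+0+0+1+1+1+0+0+0+0+0+1+0+1+0+0+0+0+1+1+1+0+0+0+0+0+1+0+1+0 mod 2 = 0
  s[3] = (0000000111111110000000011111111)·(0100111000101010011111001011010) mod 2 = 0+0+0+0+0+0+0+0+0+0+1+0+1+0+1+0+0+0+0+0+0+0+0+0+1+0+1+1+0+1+0 mod 2 = 1
  s[4] = (0000000000000001111111111111111)·(0100111000101010011111001011010) mod 2 = 0+0+0+0+0+0+0+0+0+0+0+0+0+0+0+0+0+1+1+1+1+1+0+0+1+0+1+1+0+1+0 mod 2 = 1
Syndrome = 10011
Column i of H is the binary representation of i, so the syndrome is the binary index of the flipped bit.
Read s = 10011 with s[0] as LSB: 1·2^0 + 0·2^1 + 0·2^2 + 1·2^3 + 1·2^4 = 25.
Error is at bit position 25.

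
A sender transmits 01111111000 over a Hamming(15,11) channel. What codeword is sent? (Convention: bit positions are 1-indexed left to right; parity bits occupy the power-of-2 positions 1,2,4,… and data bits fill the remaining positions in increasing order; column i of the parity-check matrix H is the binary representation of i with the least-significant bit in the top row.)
Codeword c = d · G (mod 2), d = 01111111000:
  c[0] = d·G[:,0] = (01111111000)·(11011010101) mod 2 = 0+1+0+1+1+0+1+0+0+0+0 mod 2 = 0
  c[1] = d·G[:,1] = (01111111000)·(10110110011) mod 2 = 0+0+1+1+0+1+1+0+0+0+0 mod 2 = 0
  c[2] = d·G[:,2] = (01111111000)·(10000000000) mod 2 = 0+0+0+0+0+0+0+0+0+0+0 mod 2 = 0
  c[3] = d·G[:,3] = (01111111000)·(01110001111) mod 2 = 0+1+1+1+0+0+0+1+0+0+0 mod 2 = 0
  c[4] = d·G[:,4] = (01111111000)·(01000000000) mod 2 = 0+1+0+0+0+0+0+0+0+0+0 mod 2 = 1
  c[5] = d·G[:,5] = (01111111000)·(00100000000) mod 2 = 0+0+1+0+0+0+0+0+0+0+0 mod 2 = 1
  c[6] = d·G[:,6] = (01111111000)·(00010000000) mod 2 = 0+0+0+1+0+0+0+0+0+0+0 mod 2 = 1
  c[7] = d·G[:,7] = (01111111000)·(00001111111) mod 2 = 0+0+0+0+1+1+1+1+0+0+0 mod 2 = 0
  c[8] = d·G[:,8] = (01111111000)·(00001000000) mod 2 = 0+0+0+0+1+0+0+0+0+0+0 mod 2 = 1
  c[9] = d·G[:,9] = (01111111000)·(00000100000) mod 2 = 0+0+0+0+0+1+0+0+0+0+0 mod 2 = 1
  c[10] = d·G[:,10] = (01111111000)·(00000010000) mod 2 = 0+0+0+0+0+0+1+0+0+0+0 mod 2 = 1
  c[11] = d·G[:,11] = (01111111000)·(00000001000) mod 2 = 0+0+0+0+0+0+0+1+0+0+0 mod 2 = 1
  c[12] = d·G[:,12] = (01111111000)·(00000000100) mod 2 = 0+0+0+0+0+0+0+0+0+0+0 mod 2 = 0
  c[13] = d·G[:,13] = (01111111000)·(00000000010) mod 2 = 0+0+0+0+0+0+0+0+0+0+0 mod 2 = 0
  c[14] = d·G[:,14] = (01111111000)·(00000000001) mod 2 = 0+0+0+0+0+0+0+0+0+0+0 mod 2 = 0
Codeword = 000011101111000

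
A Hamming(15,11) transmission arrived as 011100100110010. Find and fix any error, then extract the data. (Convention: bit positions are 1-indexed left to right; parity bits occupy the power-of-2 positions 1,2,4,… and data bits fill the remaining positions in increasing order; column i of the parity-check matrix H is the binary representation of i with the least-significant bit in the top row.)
Syndrome s = H · r^T (mod 2), r = 011100100110010:
  s[0] = (101010101010101)·(011100100110010) mod 2 = 0+0+1+0+0+0+1+0+0+0+1+0+0+0+0 mod 2 = 1
  s[1] = (011001100110011)·(011100100110010) mod 2 = 0+1+1+0+0+0+1+0+0+1+1+0+0+1+0 mod 2 = 0
  s[2] = (000111100001111)·(011100100110010) mod 2 = 0+0+0+1+0+0+1+0+0+0+0+0+0+1+0 mod 2 = 1
  s[3] = (000000011111111)·(011100100110010) mod 2 = 0+0+0+0+0+0+0+0+0+1+1+0+0+1+0 mod 2 = 1
Syndrome = 1011
Column 13 of H equals this syndrome → error at bit 13 (1-indexed).
Flip bit 13: 011100100110010 → 011100100110110
Extract data bits at positions {3,5,6,7,9,10,11,12,13,14,15}: 10010110110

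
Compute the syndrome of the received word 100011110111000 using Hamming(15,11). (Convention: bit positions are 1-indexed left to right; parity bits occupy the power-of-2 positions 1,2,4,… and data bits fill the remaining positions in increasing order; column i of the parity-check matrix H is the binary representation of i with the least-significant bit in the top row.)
Syndrome s = H · r^T (mod 2), r = 100011110111000:
  s[0] = (101010101010101)·(100011110111000) mod 2 = 1+0+0+0+1+0+1+0+0+0+1+0+0+0+0 mod 2 = 0
  s[1] = (011001100110011)·(100011110111000) mod 2 = 0+0+0+0+0+1+1+0+0+1+1+0+0+0+0 mod 2 = 0
  s[2] = (000111100001111)·(100011110111000) mod 2 = 0+0+0+0+1+1+1+0+0+0+0+1+0+0+0 mod 2 = 0
  s[3] = (000000011111111)·(100011110111000) mod 2 = 0+0+0+0+0+0+0+1+0+1+1+1+0+0+0 mod 2 = 0
Syndrome = 0000
s = 0: no error detected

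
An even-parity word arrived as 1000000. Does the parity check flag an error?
Sum of received bits: 1+0+0+0+0+0+0 = 1; 1 mod 2 = 1. Result is 1 ≠ 0 → error detected.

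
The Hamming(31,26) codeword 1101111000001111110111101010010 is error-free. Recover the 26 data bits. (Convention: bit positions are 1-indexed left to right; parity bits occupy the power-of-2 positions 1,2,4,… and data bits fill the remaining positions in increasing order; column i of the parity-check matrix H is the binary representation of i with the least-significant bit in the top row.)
Parity bits occupy power-of-2 positions; data bits are at positions {3,5,6,7,9,10,11,12,13,14,15,17,18,19,20,21,22,23,24,25,26,27,28,29,30,31} (1-indexed).
Extract: c[3]=0 c[5]=1 c[6]=1 c[7]=1 c[9]=0 c[10]=0 c[11]=0 c[12]=0 c[13]=1 c[14]=1 c[15]=1 c[17]=1 c[18]=1 c[19]=0 c[20]=1 c[21]=1 c[22]=1 c[23]=1 c[24]=0 c[25]=1 c[26]=0 c[27]=1 c[28]=0 c[29]=0 c[30]=1 c[31]=0
Data = 01110000111110111101010010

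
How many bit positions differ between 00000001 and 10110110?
XOR = 10110111, count of 1s = 6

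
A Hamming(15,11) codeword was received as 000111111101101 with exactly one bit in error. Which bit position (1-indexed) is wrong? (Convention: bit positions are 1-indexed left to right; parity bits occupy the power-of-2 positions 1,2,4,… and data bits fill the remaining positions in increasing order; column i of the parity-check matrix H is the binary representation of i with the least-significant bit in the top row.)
Syndrome s = H · r^T (mod 2), r = 000111111101101:
  s[0] = (101010101010101)·(000111111101101) mod 2 = 0+0+0+0+1+0+1+0+1+0+0+0+1+0+1 mod 2 = 1
  s[1] = (011001100110011)·(000111111101101) mod 2 = 0+0+0+0+0+1+1+0+0+1+0+0+0+0+1 mod 2 = 0
  s[2] = (000111100001111)·(000111111101101) mod 2 = 0+0+0+1+1+1+1+0+0+0+0+1+1+0+1 mod 2 = 1
  s[3] = (000000011111111)·(000111111101101) mod 2 = 0+0+0+0+0+0+0+1+1+1+0+1+1+0+1 mod 2 = 0
Syndrome = 1010
Column i of H is the binary representation of i, so the syndrome is the binary index of the flipped bit.
Read s = 1010 with s[0] as LSB: 1·2^0 + 0·2^1 + 1·2^2 + 0·2^3 = 5.
Error is at bit position 5.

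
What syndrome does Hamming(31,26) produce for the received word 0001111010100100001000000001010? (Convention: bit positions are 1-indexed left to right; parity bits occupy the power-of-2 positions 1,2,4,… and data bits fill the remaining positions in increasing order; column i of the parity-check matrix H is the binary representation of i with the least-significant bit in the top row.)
Syndrome s = H · r^T (mod 2), r = 0001111010100100001000000001010:
  s[0] = (1010101010101010101010101010101)·(0001111010100100001000000001010) mod 2 = 0+0+0+0+1+0+1+0+1+0+1+0+0+0+0+0+0+0+1+0+0+0+0+0+0+0+0+0+0+0+0 mod 2 = 1
  s[1] = (0110011001100110011001100110011)·(0001111010100100001000000001010) mod 2 = 0+0+0+0+0+1+1+0+0+0+1+0+0+1+0+0+0+0+1+0+0+0+0+0+0+0+0+0+0+1+0 mod 2 = 0
  s[2] = (0001111000011110000111100001111)·(0001111010100100001000000001010) mod 2 = 0+0+0+1+1+1+1+0+0+0+0+0+0+1+0+0+0+0+0+0+0+0+0+0+0+0+0+1+0+1+0 mod 2 = 1
  s[3] = (0000000111111110000000011111111)·(0001111010100100001000000001010) mod 2 = 0+0+0+0+0+0+0+0+1+0+1+0+0+1+0+0+0+0+0+0+0+0+0+0+0+0+0+1+0+1+0 mod 2 = 1
  s[4] = (0000000000000001111111111111111)·(0001111010100100001000000001010) mod 2 = 0+0+0+0+0+0+0+0+0+0+0+0+0+0+0+0+0+0+1+0+0+0+0+0+0+0+0+1+0+1+0 mod 2 = 1
Syndrome = 10111
Non-zero syndrome: error at position 29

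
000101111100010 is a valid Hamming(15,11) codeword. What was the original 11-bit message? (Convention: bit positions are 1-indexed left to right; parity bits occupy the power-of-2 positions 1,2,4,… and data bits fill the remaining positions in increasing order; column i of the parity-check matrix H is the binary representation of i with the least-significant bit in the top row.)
Parity bits occupy power-of-2 positions; data bits are at positions {3,5,6,7,9,10,11,12,13,14,15} (1-indexed).
Extract: c[3]=0 c[5]=0 c[6]=1 c[7]=1 c[9]=1 c[10]=1 c[11]=0 c[12]=0 c[13]=0 c[14]=1 c[15]=0
Data = 00111100010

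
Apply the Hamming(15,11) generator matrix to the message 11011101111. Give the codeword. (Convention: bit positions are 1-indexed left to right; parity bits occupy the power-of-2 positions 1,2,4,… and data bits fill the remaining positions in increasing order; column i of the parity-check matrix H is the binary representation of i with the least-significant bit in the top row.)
Codeword c = d · G (mod 2), d = 11011101111:
  c[0] = d·G[:,0] = (11011101111)·(11011010101) mod 2 = 1+1+0+1+1+0+0+0+1+0+1 mod 2 = 0
  c[1] = d·G[:,1] = (11011101111)·(10110110011) mod 2 = 1+0+0+1+0+1+0+0+0+1+1 mod 2 = 1
  c[2] = d·G[:,2] = (11011101111)·(10000000000) mod 2 = 1+0+0+0+0+0+0+0+0+0+0 mod 2 = 1
  c[3] = d·G[:,3] = (11011101111)·(01110001111) mod 2 = 0+1+0+1+0+0+0+1+1+1+1 mod 2 = 0
  c[4] = d·G[:,4] = (11011101111)·(01000000000) mod 2 = 0+1+0+0+0+0+0+0+0+0+0 mod 2 = 1
  c[5] = d·G[:,5] = (11011101111)·(00100000000) mod 2 = 0+0+0+0+0+0+0+0+0+0+0 mod 2 = 0
  c[6] = d·G[:,6] = (11011101111)·(00010000000) mod 2 = 0+0+0+1+0+0+0+0+0+0+0 mod 2 = 1
  c[7] = d·G[:,7] = (11011101111)·(00001111111) mod 2 = 0+0+0+0+1+1+0+1+1+1+1 mod 2 = 0
  c[8] = d·G[:,8] = (11011101111)·(00001000000) mod 2 = 0+0+0+0+1+0+0+0+0+0+0 mod 2 = 1
  c[9] = d·G[:,9] = (11011101111)·(00000100000) mod 2 = 0+0+0+0+0+1+0+0+0+0+0 mod 2 = 1
  c[10] = d·G[:,10] = (11011101111)·(00000010000) mod 2 = 0+0+0+0+0+0+0+0+0+0+0 mod 2 = 0
  c[11] = d·G[:,11] = (11011101111)·(00000001000) mod 2 = 0+0+0+0+0+0+0+1+0+0+0 mod 2 = 1
  c[12] = d·G[:,12] = (11011101111)·(00000000100) mod 2 = 0+0+0+0+0+0+0+0+1+0+0 mod 2 = 1
  c[13] = d·G[:,13] = (11011101111)·(00000000010) mod 2 = 0+0+0+0+0+0+0+0+0+1+0 mod 2 = 1
  c[14] = d·G[:,14] = (11011101111)·(00000000001) mod 2 = 0+0+0+0+0+0+0+0+0+0+1 mod 2 = 1
Codeword = 011010101101111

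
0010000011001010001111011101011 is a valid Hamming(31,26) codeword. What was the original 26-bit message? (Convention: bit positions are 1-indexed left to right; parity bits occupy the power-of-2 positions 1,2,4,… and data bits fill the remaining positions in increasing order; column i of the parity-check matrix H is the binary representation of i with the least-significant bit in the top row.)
Parity bits occupy power-of-2 positions; data bits are at positions {3,5,6,7,9,10,11,12,13,14,15,17,18,19,20,21,22,23,24,25,26,27,28,29,30,31} (1-indexed).
Extract: c[3]=1 c[5]=0 c[6]=0 c[7]=0 c[9]=1 c[10]=1 c[11]=0 c[12]=0 c[13]=1 c[14]=0 c[15]=1 c[17]=0 c[18]=0 c[19]=1 c[20]=1 c[21]=1 c[22]=1 c[23]=0 c[24]=1 c[25]=1 c[26]=1 c[27]=0 c[28]=1 c[29]=0 c[30]=1 c[31]=1
Data = 10001100101001111011101011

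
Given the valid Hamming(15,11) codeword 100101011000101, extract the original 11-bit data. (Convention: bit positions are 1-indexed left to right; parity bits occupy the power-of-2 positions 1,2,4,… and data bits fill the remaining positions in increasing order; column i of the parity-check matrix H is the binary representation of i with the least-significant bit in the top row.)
Parity bits occupy power-of-2 positions; data bits are at positions {3,5,6,7,9,10,11,12,13,14,15} (1-indexed).
Extract: c[3]=0 c[5]=0 c[6]=1 c[7]=0 c[9]=1 c[10]=0 c[11]=0 c[12]=0 c[13]=1 c[14]=0 c[15]=1
Data = 00101000101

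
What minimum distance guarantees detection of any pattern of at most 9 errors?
Detecting e errors requires d_min ≥ e + 1 = 9 + 1 = 10.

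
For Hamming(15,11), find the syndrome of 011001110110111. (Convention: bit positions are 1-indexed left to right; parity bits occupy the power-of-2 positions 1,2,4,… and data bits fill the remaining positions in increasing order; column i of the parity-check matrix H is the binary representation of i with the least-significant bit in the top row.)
Syndrome s = H · r^T (mod 2), r = 011001110110111:
  s[0] = (101010101010101)·(011001110110111) mod 2 = 0+0+1+0+0+0+1+0+0+0+1+0+1+0+1 mod 2 = 1
  s[1] = (011001100110011)·(011001110110111) mod 2 = 0+1+1+0+0+1+1+0+0+1+1+0+0+1+1 mod 2 = 0
  s[2] = (000111100001111)·(011001110110111) mod 2 = 0+0+0+0+0+1+1+0+0+0+0+0+1+1+1 mod 2 = 1
  s[3] = (000000011111111)·(011001110110111) mod 2 = 0+0+0+0+0+0+0+1+0+1+1+0+1+1+1 mod 2 = 0
Syndrome = 1010
Non-zero syndrome: error at position 5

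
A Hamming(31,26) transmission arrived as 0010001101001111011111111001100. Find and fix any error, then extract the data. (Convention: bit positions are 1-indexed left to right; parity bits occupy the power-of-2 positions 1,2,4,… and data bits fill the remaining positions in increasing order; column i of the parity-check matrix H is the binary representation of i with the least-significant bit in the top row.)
Syndrome s = H · r^T (mod 2), r = 0010001101001111011111111001100:
  s[0] = (1010101010101010101010101010101)·(0010001101001111011111111001100) mod 2 = 0+0+1+0+0+0+1+0+0+0+0+0+1+0+1+0+0+0+1+0+1+0+1+0+1+0+0+0+1+0+0 mod 2 = 1
  s[1] = (0110011001100110011001100110011)·(0010001101001111011111111001100) mod 2 = 0+0+1+0+0+0+1+0+0+1+0+0+0+1+1+0+0+1+1+0+0+1+1+0+0+0+0+0+0+0+0 mod 2 = 1
  s[2] = (0001111000011110000111100001111)·(0010001101001111011111111001100) mod 2 = 0+0+0+0+0+0+1+0+0+0+0+0+1+1+1+0+0+0+0+1+1+1+1+0+0+0+0+1+1+0+0 mod 2 = 0
  s[3] = (0000000111111110000000011111111)·(0010001101001111011111111001100) mod 2 = 0+0+0+0+0+0+0+1+0+1+0+0+1+1+1+0+0+0+0+0+0+0+0+1+1+0+0+1+1+0+0 mod 2 = 1
  s[4] = (0000000000000001111111111111111)·(0010001101001111011111111001100) mod 2 = 0+0+0+0+0+0+0+0+0+0+0+0+0+0+0+1+0+1+1+1+1+1+1+1+1+0+0+1+1+0+0 mod 2 = 1
Syndrome = 11011
Column 27 of H equals this syndrome → error at bit 27 (1-indexed).
Flip bit 27: 0010001101001111011111111001100 → 0010001101001111011111111011100
Extract data bits at positions {3,5,6,7,9,10,11,12,13,14,15,17,18,19,20,21,22,23,24,25,26,27,28,29,30,31}: 10010100111011111111011100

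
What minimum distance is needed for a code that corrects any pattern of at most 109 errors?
Correcting t errors requires d_min ≥ 2t + 1 = 2·109 + 1 = 219.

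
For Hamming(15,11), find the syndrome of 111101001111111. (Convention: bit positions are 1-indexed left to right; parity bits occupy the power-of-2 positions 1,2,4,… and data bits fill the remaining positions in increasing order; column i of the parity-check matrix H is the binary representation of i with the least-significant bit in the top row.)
Syndrome s = H · r^T (mod 2), r = 111101001111111:
  s[0] = (101010101010101)·(111101001111111) mod 2 = 1+0+1+0+0+0+0+0+1+0+1+0+1+0+1 mod 2 = 0
  s[1] = (011001100110011)·(111101001111111) mod 2 = 0+1+1+0+0+1+0+0+0+1+1+0+0+1+1 mod 2 = 1
  s[2] = (000111100001111)·(111101001111111) mod 2 = 0+0+0+1+0+1+0+0+0+0+0+1+1+1+1 mod 2 = 0
  s[3] = (000000011111111)·(111101001111111) mod 2 = 0+0+0+0+0+0+0+0+1+1+1+1+1+1+1 mod 2 = 1
Syndrome = 0101
Non-zero syndrome: error at position 10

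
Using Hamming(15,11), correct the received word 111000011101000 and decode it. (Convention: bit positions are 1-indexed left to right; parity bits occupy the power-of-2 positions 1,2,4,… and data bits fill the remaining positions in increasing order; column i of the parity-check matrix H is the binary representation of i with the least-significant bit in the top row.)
Syndrome s = H · r^T (mod 2), r = 111000011101000:
  s[0] = (101010101010101)·(111000011101000) mod 2 = 1+0+1+0+0+0+0+0+1+0+0+0+0+0+0 mod 2 = 1
  s[1] = (011001100110011)·(111000011101000) mod 2 = 0+1+1+0+0+0+0+0+0+1+0+0+0+0+0 mod 2 = 1
  s[2] = (000111100001111)·(111000011101000) mod 2 = 0+0+0+0+0+0+0+0+0+0+0+1+0+0+0 mod 2 = 1
  s[3] = (000000011111111)·(111000011101000) mod 2 = 0+0+0+0+0+0+0+1+1+1+0+1+0+0+0 mod 2 = 0
Syndrome = 1110
Column 7 of H equals this syndrome → error at bit 7 (1-indexed).
Flip bit 7: 111000011101000 → 111000111101000
Extract data bits at positions {3,5,6,7,9,10,11,12,13,14,15}: 10011101000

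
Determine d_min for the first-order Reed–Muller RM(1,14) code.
d_min = 8192 (RM(1,14) has length 16384 and minimum distance 2^(m−1) = 8192).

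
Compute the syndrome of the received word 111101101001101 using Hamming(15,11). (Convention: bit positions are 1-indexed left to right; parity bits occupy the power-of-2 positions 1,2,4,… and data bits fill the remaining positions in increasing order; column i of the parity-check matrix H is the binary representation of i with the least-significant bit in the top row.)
Syndrome s = H · r^T (mod 2), r = 111101101001101:
  s[0] = (101010101010101)·(111101101001101) mod 2 = 1+0+1+0+0+0+1+0+1+0+0+0+1+0+1 mod 2 = 0
  s[1] = (011001100110011)·(111101101001101) mod 2 = 0+1+1+0+0+1+1+0+0+0+0+0+0+0+1 mod 2 = 1
  s[2] = (000111100001111)·(111101101001101) mod 2 = 0+0+0+1+0+1+1+0+0+0+0+1+1+0+1 mod 2 = 0
  s[3] = (000000011111111)·(111101101001101) mod 2 = 0+0+0+0+0+0+0+0+1+0+0+1+1+0+1 mod 2 = 0
Syndrome = 0100
Non-zero syndrome: error at position 2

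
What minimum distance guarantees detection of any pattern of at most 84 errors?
Detecting e errors requires d_min ≥ e + 1 = 84 + 1 = 85.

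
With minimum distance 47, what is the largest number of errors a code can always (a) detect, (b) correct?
(a) Detection requires d_min ≥ e+1, so e ≤ d_min − 1 = 46.
(b) Correction requires d_min ≥ 2t+1, so t ≤ ⌊(d_min − 1)/2⌋ = ⌊46/2⌋ = 23.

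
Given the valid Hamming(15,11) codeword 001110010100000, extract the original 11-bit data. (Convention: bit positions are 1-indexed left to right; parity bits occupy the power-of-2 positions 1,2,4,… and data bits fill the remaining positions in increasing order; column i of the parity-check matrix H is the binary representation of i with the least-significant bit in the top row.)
Parity bits occupy power-of-2 positions; data bits are at positions {3,5,6,7,9,10,11,12,13,14,15} (1-indexed).
Extract: c[3]=1 c[5]=1 c[6]=0 c[7]=0 c[9]=0 c[10]=1 c[11]=0 c[12]=0 c[13]=0 c[14]=0 c[15]=0
Data = 11000100000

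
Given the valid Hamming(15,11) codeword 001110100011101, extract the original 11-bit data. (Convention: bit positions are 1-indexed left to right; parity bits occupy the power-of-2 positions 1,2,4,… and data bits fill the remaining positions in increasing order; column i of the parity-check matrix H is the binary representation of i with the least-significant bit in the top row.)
Parity bits occupy power-of-2 positions; data bits are at positions {3,5,6,7,9,10,11,12,13,14,15} (1-indexed).
Extract: c[3]=1 c[5]=1 c[6]=0 c[7]=1 c[9]=0 c[10]=0 c[11]=1 c[12]=1 c[13]=1 c[14]=0 c[15]=1
Data = 11010011101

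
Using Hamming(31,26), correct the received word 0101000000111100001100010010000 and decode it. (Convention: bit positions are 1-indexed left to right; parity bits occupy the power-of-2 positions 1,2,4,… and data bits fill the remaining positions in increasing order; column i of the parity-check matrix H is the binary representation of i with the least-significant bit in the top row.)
Syndrome s = H · r^T (mod 2), r = 0101000000111100001100010010000:
  s[0] = (1010101010101010101010101010101)·(0101000000111100001100010010000) mod 2 = 0+0+0+0+0+0+0+0+0+0+1+0+1+0+0+0+0+0+1+0+0+0+0+0+0+0+1+0+0+0+0 mod 2 = 0
  s[1] = (0110011001100110011001100110011)·(0101000000111100001100010010000) mod 2 = 0+1+0+0+0+0+0+0+0+0+1+0+0+1+0+0+0+0+1+0+0+0+0+0+0+0+1+0+0+0+0 mod 2 = 1
  s[2] = (0001111000011110000111100001111)·(0101000000111100001100010010000) mod 2 = 0+0+0+1+0+0+0+0+0+0+0+1+1+1+0+0+0+0+0+1+0+0+0+0+0+0+0+0+0+0+0 mod 2 = 1
  s[3] = (0000000111111110000000011111111)·(0101000000111100001100010010000) mod 2 = 0+0+0+0+0+0+0+0+0+0+1+1+1+1+0+0+0+0+0+0+0+0+0+1+0+0+1+0+0+0+0 mod 2 = 0
  s[4] = (0000000000000001111111111111111)·(0101000000111100001100010010000) mod 2 = 0+0+0+0+0+0+0+0+0+0+0+0+0+0+0+0+0+0+1+1+0+0+0+1+0+0+1+0+0+0+0 mod 2 = 0
Syndrome = 01100
Column 6 of H equals this syndrome → error at bit 6 (1-indexed).
Flip bit 6: 0101000000111100001100010010000 → 0101010000111100001100010010000
Extract data bits at positions {3,5,6,7,9,10,11,12,13,14,15,17,18,19,20,21,22,23,24,25,26,27,28,29,30,31}: 00100011110001100010010000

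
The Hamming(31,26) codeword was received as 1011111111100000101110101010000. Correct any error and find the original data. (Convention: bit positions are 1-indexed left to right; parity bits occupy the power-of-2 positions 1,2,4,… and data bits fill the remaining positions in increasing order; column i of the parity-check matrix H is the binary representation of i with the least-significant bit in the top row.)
Syndrome s = H · r^T (mod 2), r = 1011111111100000101110101010000:
  s[0] = (1010101010101010101010101010101)·(1011111111100000101110101010000) mod 2 = 1+0+1+0+1+0+1+0+1+0+1+0+0+0+0+0+1+0+1+0+1+0+1+0+1+0+1+0+0+0+0 mod 2 = 0
  s[1] = (0110011001100110011001100110011)·(1011111111100000101110101010000) mod 2 = 0+0+1+0+0+1+1+0+0+1+1+0+0+0+0+0+0+0+1+0+0+0+1+0+0+0+1+0+0+0+0 mod 2 = 0
  s[2] = (0001111000011110000111100001111)·(1011111111100000101110101010000) mod 2 = 0+0+0+1+1+1+1+0+0+0+0+0+0+0+0+0+0+0+0+1+1+0+1+0+0+0+0+0+0+0+0 mod 2 = 1
  s[3] = (0000000111111110000000011111111)·(1011111111100000101110101010000) mod 2 = 0+0+0+0+0+0+0+1+1+1+1+0+0+0+0+0+0+0+0+0+0+0+0+0+1+0+1+0+0+0+0 mod 2 = 0
  s[4] = (0000000000000001111111111111111)·(1011111111100000101110101010000) mod 2 = 0+0+0+0+0+0+0+0+0+0+0+0+0+0+0+0+1+0+1+1+1+0+1+0+1+0+1+0+0+0+0 mod 2 = 1
Syndrome = 00101
Column 20 of H equals this syndrome → error at bit 20 (1-indexed).
Flip bit 20: 1011111111100000101110101010000 → 1011111111100000101010101010000
Extract data bits at positions {3,5,6,7,9,10,11,12,13,14,15,17,18,19,20,21,22,23,24,25,26,27,28,29,30,31}: 11111110000101010101010000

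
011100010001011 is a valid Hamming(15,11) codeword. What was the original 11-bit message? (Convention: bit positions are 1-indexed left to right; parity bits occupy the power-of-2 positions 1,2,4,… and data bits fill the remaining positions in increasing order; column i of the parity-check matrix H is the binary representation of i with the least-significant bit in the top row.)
Parity bits occupy power-of-2 positions; data bits are at positions {3,5,6,7,9,10,11,12,13,14,15} (1-indexed).
Extract: c[3]=1 c[5]=0 c[6]=0 c[7]=0 c[9]=0 c[10]=0 c[11]=0 c[12]=1 c[13]=0 c[14]=1 c[15]=1
Data = 10000001011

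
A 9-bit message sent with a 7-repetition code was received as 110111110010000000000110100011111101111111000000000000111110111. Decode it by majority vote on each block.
Split into 7-bit blocks and majority-vote each:
  block 1 = 1101111: 6 ones, 1 zeros → 1
  block 2 = 1001000: 2 ones, 5 zeros → 0
  block 3 = 0000000: 0 ones, 7 zeros → 0
  block 4 = 1101000: 3 ones, 4 zeros → 0
  block 5 = 1111110: 6 ones, 1 zeros → 1
  block 6 = 1111111: 7 ones, 0 zeros → 1
  block 7 = 0000000: 0 ones, 7 zeros → 0
  block 8 = 0000011: 2 ones, 5 zeros → 0
  block 9 = 1110111: 6 ones, 1 zeros → 1
Decoded = 100011001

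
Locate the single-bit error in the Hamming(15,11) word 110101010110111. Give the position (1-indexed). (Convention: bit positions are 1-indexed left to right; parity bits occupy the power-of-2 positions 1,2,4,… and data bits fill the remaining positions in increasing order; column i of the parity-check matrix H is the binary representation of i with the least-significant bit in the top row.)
Syndrome s = H · r^T (mod 2), r = 110101010110111:
  s[0] = (101010101010101)·(110101010110111) mod 2 = 1+0+0+0+0+0+0+0+0+0+1+0+1+0+1 mod 2 = 0
  s[1] = (011001100110011)·(110101010110111) mod 2 = 0+1+0+0+0+1+0+0+0+1+1+0+0+1+1 mod 2 = 0
  s[2] = (000111100001111)·(110101010110111) mod 2 = 0+0+0+1+0+1+0+0+0+0+0+0+1+1+1 mod 2 = 1
  s[3] = (000000011111111)·(110101010110111) mod 2 = 0+0+0+0+0+0+0+1+0+1+1+0+1+1+1 mod 2 = 0
Syndrome = 0010
Column i of H is the binary representation of i, so the syndrome is the binary index of the flipped bit.
Read s = 0010 with s[0] as LSB: 0·2^0 + 0·2^1 + 1·2^2 + 0·2^3 = 4.
Error is at bit position 4.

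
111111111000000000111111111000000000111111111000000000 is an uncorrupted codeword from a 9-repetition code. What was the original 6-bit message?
Split into 9-bit blocks: 111111111 000000000 111111111 000000000 111111111 000000000
Data = 101010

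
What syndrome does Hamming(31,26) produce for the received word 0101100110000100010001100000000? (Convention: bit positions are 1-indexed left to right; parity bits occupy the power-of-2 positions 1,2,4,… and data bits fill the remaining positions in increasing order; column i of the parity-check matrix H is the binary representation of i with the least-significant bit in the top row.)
Syndrome s = H · r^T (mod 2), r = 0101100110000100010001100000000:
  s[0] = (1010101010101010101010101010101)·(0101100110000100010001100000000) mod 2 = 0+0+0+0+1+0+0+0+1+0+0+0+0+0+0+0+0+0+0+0+0+0+1+0+0+0+0+0+0+0+0 mod 2 = 1
  s[1] = (0110011001100110011001100110011)·(0101100110000100010001100000000) mod 2 = 0+1+0+0+0+0+0+0+0+0+0+0+0+1+0+0+0+1+0+0+0+1+1+0+0+0+0+0+0+0+0 mod 2 = 1
  s[2] = (0001111000011110000111100001111)·(0101100110000100010001100000000) mod 2 = 0+0+0+1+1+0+0+0+0+0+0+0+0+1+0+0+0+0+0+0+0+1+1+0+0+0+0+0+0+0+0 mod 2 = 1
  s[3] = (0000000111111110000000011111111)·(0101100110000100010001100000000) mod 2 = 0+0+0+0+0+0+0+1+1+0+0+0+0+1+0+0+0+0+0+0+0+0+0+0+0+0+0+0+0+0+0 mod 2 = 1
  s[4] = (0000000000000001111111111111111)·(0101100110000100010001100000000) mod 2 = 0+0+0+0+0+0+0+0+0+0+0+0+0+0+0+0+0+1+0+0+0+1+1+0+0+0+0+0+0+0+0 mod 2 = 1
Syndrome = 11111
Non-zero syndrome: error at position 31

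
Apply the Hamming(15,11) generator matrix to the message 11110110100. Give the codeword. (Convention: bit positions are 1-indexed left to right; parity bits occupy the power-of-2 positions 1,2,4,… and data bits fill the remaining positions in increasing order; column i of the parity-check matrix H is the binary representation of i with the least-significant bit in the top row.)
Codeword c = d · G (mod 2), d = 11110110100:
  c[0] = d·G[:,0] = (11110110100)·(11011010101) mod 2 = 1+1+0+1+0+0+1+0+1+0+0 mod 2 = 1
  c[1] = d·G[:,1] = (11110110100)·(10110110011) mod 2 = 1+0+1+1+0+1+1+0+0+0+0 mod 2 = 1
  c[2] = d·G[:,2] = (11110110100)·(10000000000) mod 2 = 1+0+0+0+0+0+0+0+0+0+0 mod 2 = 1
  c[3] = d·G[:,3] = (11110110100)·(01110001111) mod 2 = 0+1+1+1+0+0+0+0+1+0+0 mod 2 = 0
  c[4] = d·G[:,4] = (11110110100)·(01000000000) mod 2 = 0+1+0+0+0+0+0+0+0+0+0 mod 2 = 1
  c[5] = d·G[:,5] = (11110110100)·(00100000000) mod 2 = 0+0+1+0+0+0+0+0+0+0+0 mod 2 = 1
  c[6] = d·G[:,6] = (11110110100)·(00010000000) mod 2 = 0+0+0+1+0+0+0+0+0+0+0 mod 2 = 1
  c[7] = d·G[:,7] = (11110110100)·(00001111111) mod 2 = 0+0+0+0+0+1+1+0+1+0+0 mod 2 = 1
  c[8] = d·G[:,8] = (11110110100)·(00001000000) mod 2 = 0+0+0+0+0+0+0+0+0+0+0 mod 2 = 0
  c[9] = d·G[:,9] = (11110110100)·(00000100000) mod 2 = 0+0+0+0+0+1+0+0+0+0+0 mod 2 = 1
  c[10] = d·G[:,10] = (11110110100)·(00000010000) mod 2 = 0+0+0+0+0+0+1+0+0+0+0 mod 2 = 1
  c[11] = d·G[:,11] = (11110110100)·(00000001000) mod 2 = 0+0+0+0+0+0+0+0+0+0+0 mod 2 = 0
  c[12] = d·G[:,12] = (11110110100)·(00000000100) mod 2 = 0+0+0+0+0+0+0+0+1+0+0 mod 2 = 1
  c[13] = d·G[:,13] = (11110110100)·(00000000010) mod 2 = 0+0+0+0+0+0+0+0+0+0+0 mod 2 = 0
  c[14] = d·G[:,14] = (11110110100)·(00000000001) mod 2 = 0+0+0+0+0+0+0+0+0+0+0 mod 2 = 0
Codeword = 111011110110100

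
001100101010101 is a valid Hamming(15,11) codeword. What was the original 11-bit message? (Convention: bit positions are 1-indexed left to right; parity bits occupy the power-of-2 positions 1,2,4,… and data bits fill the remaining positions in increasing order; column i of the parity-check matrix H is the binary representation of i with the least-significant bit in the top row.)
Parity bits occupy power-of-2 positions; data bits are at positions {3,5,6,7,9,10,11,12,13,14,15} (1-indexed).
Extract: c[3]=1 c[5]=0 c[6]=0 c[7]=1 c[9]=1 c[10]=0 c[11]=1 c[12]=0 c[13]=1 c[14]=0 c[15]=1
Data = 10011010101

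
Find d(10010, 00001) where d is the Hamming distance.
XOR = 10011, count of 1s = 3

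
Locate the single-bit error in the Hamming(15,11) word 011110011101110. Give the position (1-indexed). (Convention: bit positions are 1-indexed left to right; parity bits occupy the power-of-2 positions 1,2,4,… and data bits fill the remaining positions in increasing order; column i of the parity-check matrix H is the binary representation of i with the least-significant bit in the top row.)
Syndrome s = H · r^T (mod 2), r = 011110011101110:
  s[0] = (101010101010101)·(011110011101110) mod 2 = 0+0+1+0+1+0+0+0+1+0+0+0+1+0+0 mod 2 = 0
  s[1] = (011001100110011)·(011110011101110) mod 2 = 0+1+1+0+0+0+0+0+0+1+0+0+0+1+0 mod 2 = 0
  s[2] = (000111100001111)·(011110011101110) mod 2 = 0+0+0+1+1+0+0+0+0+0+0+1+1+1+0 mod 2 = 1
  s[3] = (000000011111111)·(011110011101110) mod 2 = 0+0+0+0+0+0+0+1+1+1+0+1+1+1+0 mod 2 = 0
Syndrome = 0010
Column i of H is the binary representation of i, so the syndrome is the binary index of the flipped bit.
Read s = 0010 with s[0] as LSB: 0·2^0 + 0·2^1 + 1·2^2 + 0·2^3 = 4.
Error is at bit position 4.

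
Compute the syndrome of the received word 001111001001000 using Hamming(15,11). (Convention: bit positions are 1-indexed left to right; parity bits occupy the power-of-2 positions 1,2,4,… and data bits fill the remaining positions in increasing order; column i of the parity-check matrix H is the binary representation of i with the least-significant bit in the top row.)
Syndrome s = H · r^T (mod 2), r = 001111001001000:
  s[0] = (101010101010101)·(001111001001000) mod 2 = 0+0+1+0+1+0+0+0+1+0+0+0+0+0+0 mod 2 = 1
  s[1] = (011001100110011)·(001111001001000) mod 2 = 0+0+1+0+0+1+0+0+0+0+0+0+0+0+0 mod 2 = 0
  s[2] = (000111100001111)·(001111001001000) mod 2 = 0+0+0+1+1+1+0+0+0+0+0+1+0+0+0 mod 2 = 0
  s[3] = (000000011111111)·(001111001001000) mod 2 = 0+0+0+0+0+0+0+0+1+0+0+1+0+0+0 mod 2 = 0
Syndrome = 1000
Non-zero syndrome: error at position 1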